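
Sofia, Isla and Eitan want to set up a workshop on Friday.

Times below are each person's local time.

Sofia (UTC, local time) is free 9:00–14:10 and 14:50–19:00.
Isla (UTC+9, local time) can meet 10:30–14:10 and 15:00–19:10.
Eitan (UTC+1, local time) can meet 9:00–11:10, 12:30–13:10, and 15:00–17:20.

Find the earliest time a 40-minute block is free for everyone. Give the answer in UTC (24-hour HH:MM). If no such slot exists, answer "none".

09:00

Sofia → UTC: 09:00–14:10, 14:50–19:00.
Isla → UTC: 01:30–05:10, 06:00–10:10.
Eitan → UTC: 08:00–10:10, 11:30–12:10, 14:00–16:20.
Sofia ∩ Isla: 09:00–10:10.
Sofia ∩ Isla ∩ Eitan: 09:00–10:10.
Windows ≥ 40 min: 09:00–10:10.
Earliest such window starts at 09:00.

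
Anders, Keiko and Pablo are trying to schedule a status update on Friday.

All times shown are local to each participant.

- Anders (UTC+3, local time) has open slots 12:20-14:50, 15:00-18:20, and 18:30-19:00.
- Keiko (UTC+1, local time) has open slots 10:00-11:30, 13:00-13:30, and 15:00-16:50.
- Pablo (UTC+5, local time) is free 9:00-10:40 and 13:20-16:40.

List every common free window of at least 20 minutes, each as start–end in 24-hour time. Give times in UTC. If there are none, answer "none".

09:20–10:30

Anders → UTC: 09:20–11:50, 12:00–15:20, 15:30–16:00.
Keiko → UTC: 09:00–10:30, 12:00–12:30, 14:00–15:50.
Pablo → UTC: 04:00–05:40, 08:20–11:40.
Anders ∩ Keiko: 09:20–10:30, 12:00–12:30, 14:00–15:20, 15:30–15:50.
Anders ∩ Keiko ∩ Pablo: 09:20–10:30.
Windows ≥ 20 min: 09:20–10:30.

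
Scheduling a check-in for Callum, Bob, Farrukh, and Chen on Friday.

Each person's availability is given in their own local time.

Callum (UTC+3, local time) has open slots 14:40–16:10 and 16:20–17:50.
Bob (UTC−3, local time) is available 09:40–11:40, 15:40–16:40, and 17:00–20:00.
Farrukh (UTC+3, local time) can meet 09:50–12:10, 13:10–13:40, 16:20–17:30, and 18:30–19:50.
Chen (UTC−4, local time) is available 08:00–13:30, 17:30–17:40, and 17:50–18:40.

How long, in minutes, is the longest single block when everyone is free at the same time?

Callum → UTC: 11:40–13:10, 13:20–14:50.
Bob → UTC: 12:40–14:40, 18:40–19:40, 20:00–23:00.
Farrukh → UTC: 06:50–09:10, 10:10–10:40, 13:20–14:30, 15:30–16:50.
Chen → UTC: 12:00–17:30, 21:30–21:40, 21:50–22:40.
Callum ∩ Bob: 12:40–13:10, 13:20–14:40.
Callum ∩ Bob ∩ Farrukh: 13:20–14:30.
Callum ∩ Bob ∩ Farrukh ∩ Chen: 13:20–14:30.
Single common window of 70 minutes.

70 minutes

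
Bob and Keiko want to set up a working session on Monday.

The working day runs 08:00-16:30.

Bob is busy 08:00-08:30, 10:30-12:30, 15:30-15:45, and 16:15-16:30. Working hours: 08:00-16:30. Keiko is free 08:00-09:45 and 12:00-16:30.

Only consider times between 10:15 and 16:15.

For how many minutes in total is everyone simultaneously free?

210 minutes

Bob free within 08:00–16:30: 08:30–10:30, 12:30–15:30, 15:45–16:15.
Bob ∩ Keiko: 08:30–09:45, 12:30–15:30, 15:45–16:15.
Restricted to 10:15–16:15: 12:30–15:30, 15:45–16:15.
Total common minutes: 180 + 30 = 210.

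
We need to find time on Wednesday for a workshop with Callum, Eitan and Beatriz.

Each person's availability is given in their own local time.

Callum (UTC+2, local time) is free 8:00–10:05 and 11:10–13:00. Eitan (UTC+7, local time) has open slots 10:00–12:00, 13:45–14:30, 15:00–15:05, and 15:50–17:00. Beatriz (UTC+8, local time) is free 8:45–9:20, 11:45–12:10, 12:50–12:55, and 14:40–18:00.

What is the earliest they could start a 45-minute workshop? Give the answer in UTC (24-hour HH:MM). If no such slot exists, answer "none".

Callum → UTC: 06:00–08:05, 09:10–11:00.
Eitan → UTC: 03:00–05:00, 06:45–07:30, 08:00–08:05, 08:50–10:00.
Beatriz → UTC: 00:45–01:20, 03:45–04:10, 04:50–04:55, 06:40–10:00.
Callum ∩ Eitan: 06:45–07:30, 08:00–08:05, 09:10–10:00.
Callum ∩ Eitan ∩ Beatriz: 06:45–07:30, 08:00–08:05, 09:10–10:00.
Windows ≥ 45 min: 06:45–07:30, 09:10–10:00.
Earliest such window starts at 06:45.

06:45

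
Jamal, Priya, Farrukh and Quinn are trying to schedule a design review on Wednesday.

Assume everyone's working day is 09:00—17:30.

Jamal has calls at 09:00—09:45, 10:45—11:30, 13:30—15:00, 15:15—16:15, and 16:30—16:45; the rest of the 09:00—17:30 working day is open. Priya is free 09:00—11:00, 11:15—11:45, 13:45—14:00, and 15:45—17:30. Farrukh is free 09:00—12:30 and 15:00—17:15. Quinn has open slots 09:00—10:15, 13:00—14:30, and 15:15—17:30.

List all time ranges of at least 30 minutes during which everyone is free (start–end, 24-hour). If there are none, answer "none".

Jamal free within 09:00–17:30: 09:45–10:45, 11:30–13:30, 15:00–15:15, 16:15–16:30, 16:45–17:30.
Jamal ∩ Priya: 09:45–10:45, 11:30–11:45, 16:15–16:30, 16:45–17:30.
Jamal ∩ Priya ∩ Farrukh: 09:45–10:45, 11:30–11:45, 16:15–16:30, 16:45–17:15.
Jamal ∩ Priya ∩ Farrukh ∩ Quinn: 09:45–10:15, 16:15–16:30, 16:45–17:15.
Windows ≥ 30 min: 09:45–10:15, 16:45–17:15.

09:45–10:15, 16:45–17:15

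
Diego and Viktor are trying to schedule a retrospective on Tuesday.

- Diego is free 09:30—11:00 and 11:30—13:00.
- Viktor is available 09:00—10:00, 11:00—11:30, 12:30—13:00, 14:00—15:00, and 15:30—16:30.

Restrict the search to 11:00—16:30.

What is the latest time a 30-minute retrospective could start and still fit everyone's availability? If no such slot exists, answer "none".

12:30

Diego ∩ Viktor: 09:30–10:00, 12:30–13:00.
Restricted to 11:00–16:30: 12:30–13:00.
Windows ≥ 30 min: 12:30–13:00.
Latest start in the last window 12:30–13:00 is 13:00 − 30 min = 12:30.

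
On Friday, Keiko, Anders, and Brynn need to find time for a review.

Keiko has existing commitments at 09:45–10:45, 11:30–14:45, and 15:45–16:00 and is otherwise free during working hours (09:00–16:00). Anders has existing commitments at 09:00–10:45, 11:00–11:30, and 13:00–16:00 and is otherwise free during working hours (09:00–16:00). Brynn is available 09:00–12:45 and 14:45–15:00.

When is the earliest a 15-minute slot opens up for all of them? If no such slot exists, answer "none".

10:45

Keiko free within 09:00–16:00: 09:00–09:45, 10:45–11:30, 14:45–15:45.
Anders free within 09:00–16:00: 10:45–11:00, 11:30–13:00.
Keiko ∩ Anders: 10:45–11:00.
Keiko ∩ Anders ∩ Brynn: 10:45–11:00.
Windows ≥ 15 min: 10:45–11:00.
Earliest such window starts at 10:45.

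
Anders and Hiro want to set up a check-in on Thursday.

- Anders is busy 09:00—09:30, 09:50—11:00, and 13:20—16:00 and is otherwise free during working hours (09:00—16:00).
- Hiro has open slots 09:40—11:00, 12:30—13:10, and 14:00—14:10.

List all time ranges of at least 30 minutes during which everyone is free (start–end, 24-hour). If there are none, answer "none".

Anders free within 09:00–16:00: 09:30–09:50, 11:00–13:20.
Anders ∩ Hiro: 09:40–09:50, 12:30–13:10.
Windows ≥ 30 min: 12:30–13:10.

12:30–13:10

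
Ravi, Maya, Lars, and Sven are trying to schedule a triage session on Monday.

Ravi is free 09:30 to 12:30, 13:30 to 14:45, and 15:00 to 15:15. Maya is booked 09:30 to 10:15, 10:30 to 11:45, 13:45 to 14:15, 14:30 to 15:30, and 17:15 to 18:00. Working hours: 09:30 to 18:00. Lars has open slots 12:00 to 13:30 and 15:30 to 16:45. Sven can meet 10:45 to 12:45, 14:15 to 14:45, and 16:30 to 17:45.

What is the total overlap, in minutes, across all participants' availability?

Maya free within 09:30–18:00: 10:15–10:30, 11:45–13:45, 14:15–14:30, 15:30–17:15.
Ravi ∩ Maya: 10:15–10:30, 11:45–12:30, 13:30–13:45, 14:15–14:30.
Ravi ∩ Maya ∩ Lars: 12:00–12:30.
Ravi ∩ Maya ∩ Lars ∩ Sven: 12:00–12:30.
Total common minutes: 30.

30 minutes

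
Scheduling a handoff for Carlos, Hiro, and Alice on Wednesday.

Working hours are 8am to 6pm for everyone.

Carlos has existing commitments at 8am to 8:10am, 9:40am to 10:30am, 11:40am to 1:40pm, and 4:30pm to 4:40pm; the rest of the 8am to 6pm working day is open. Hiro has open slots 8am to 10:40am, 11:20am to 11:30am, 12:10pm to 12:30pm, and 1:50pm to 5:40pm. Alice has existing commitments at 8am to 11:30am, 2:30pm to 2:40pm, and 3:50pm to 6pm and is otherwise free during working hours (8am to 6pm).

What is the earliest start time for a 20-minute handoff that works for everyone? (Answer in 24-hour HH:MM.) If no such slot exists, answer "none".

13:50

Carlos free within 08:00–18:00: 08:10–09:40, 10:30–11:40, 13:40–16:30, 16:40–18:00.
Alice free within 08:00–18:00: 11:30–14:30, 14:40–15:50.
Carlos ∩ Hiro: 08:10–09:40, 10:30–10:40, 11:20–11:30, 13:50–16:30, 16:40–17:40.
Carlos ∩ Hiro ∩ Alice: 13:50–14:30, 14:40–15:50.
Windows ≥ 20 min: 13:50–14:30, 14:40–15:50.
Earliest such window starts at 13:50.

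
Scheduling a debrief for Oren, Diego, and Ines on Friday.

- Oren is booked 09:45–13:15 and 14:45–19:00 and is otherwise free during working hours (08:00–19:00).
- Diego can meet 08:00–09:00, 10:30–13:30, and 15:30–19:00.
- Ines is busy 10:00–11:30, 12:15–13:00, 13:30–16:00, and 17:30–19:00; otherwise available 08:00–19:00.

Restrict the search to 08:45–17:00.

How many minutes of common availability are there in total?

30 minutes

Oren free within 08:00–19:00: 08:00–09:45, 13:15–14:45.
Ines free within 08:00–19:00: 08:00–10:00, 11:30–12:15, 13:00–13:30, 16:00–17:30.
Oren ∩ Diego: 08:00–09:00, 13:15–13:30.
Oren ∩ Diego ∩ Ines: 08:00–09:00, 13:15–13:30.
Restricted to 08:45–17:00: 08:45–09:00, 13:15–13:30.
Total common minutes: 15 + 15 = 30.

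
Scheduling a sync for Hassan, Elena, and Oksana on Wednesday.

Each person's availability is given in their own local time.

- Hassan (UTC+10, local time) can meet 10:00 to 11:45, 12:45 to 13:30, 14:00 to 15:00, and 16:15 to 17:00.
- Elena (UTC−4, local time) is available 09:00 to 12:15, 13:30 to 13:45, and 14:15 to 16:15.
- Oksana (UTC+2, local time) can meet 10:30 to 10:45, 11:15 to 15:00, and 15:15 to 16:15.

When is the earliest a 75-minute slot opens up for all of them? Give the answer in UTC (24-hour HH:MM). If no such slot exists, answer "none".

none

Hassan → UTC: 00:00–01:45, 02:45–03:30, 04:00–05:00, 06:15–07:00.
Elena → UTC: 13:00–16:15, 17:30–17:45, 18:15–20:15.
Oksana → UTC: 08:30–08:45, 09:15–13:00, 13:15–14:15.
Hassan ∩ Elena: (none).
Hassan ∩ Elena ∩ Oksana: (none).
Windows ≥ 75 min: (none).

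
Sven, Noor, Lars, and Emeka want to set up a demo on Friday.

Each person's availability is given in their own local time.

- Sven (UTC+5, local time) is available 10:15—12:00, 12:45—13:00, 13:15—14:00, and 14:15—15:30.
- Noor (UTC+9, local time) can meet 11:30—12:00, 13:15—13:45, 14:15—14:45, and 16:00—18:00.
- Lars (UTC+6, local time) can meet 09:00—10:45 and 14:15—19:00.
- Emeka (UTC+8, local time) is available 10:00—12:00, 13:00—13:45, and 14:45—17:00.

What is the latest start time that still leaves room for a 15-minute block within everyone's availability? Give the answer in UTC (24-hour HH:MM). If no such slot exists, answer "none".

Sven → UTC: 05:15–07:00, 07:45–08:00, 08:15–09:00, 09:15–10:30.
Noor → UTC: 02:30–03:00, 04:15–04:45, 05:15–05:45, 07:00–09:00.
Lars → UTC: 03:00–04:45, 08:15–13:00.
Emeka → UTC: 02:00–04:00, 05:00–05:45, 06:45–09:00.
Sven ∩ Noor: 05:15–05:45, 07:45–08:00, 08:15–09:00.
Sven ∩ Noor ∩ Lars: 08:15–09:00.
Sven ∩ Noor ∩ Lars ∩ Emeka: 08:15–09:00.
Windows ≥ 15 min: 08:15–09:00.
Latest start in the last window 08:15–09:00 is 09:00 − 15 min = 08:45.

08:45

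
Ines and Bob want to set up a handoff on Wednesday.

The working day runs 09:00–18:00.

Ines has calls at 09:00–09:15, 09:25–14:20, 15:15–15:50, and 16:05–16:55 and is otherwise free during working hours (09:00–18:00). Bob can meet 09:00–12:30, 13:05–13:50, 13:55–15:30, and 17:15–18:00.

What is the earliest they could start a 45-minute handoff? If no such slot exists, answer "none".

14:20

Ines free within 09:00–18:00: 09:15–09:25, 14:20–15:15, 15:50–16:05, 16:55–18:00.
Ines ∩ Bob: 09:15–09:25, 14:20–15:15, 17:15–18:00.
Windows ≥ 45 min: 14:20–15:15, 17:15–18:00.
Earliest such window starts at 14:20.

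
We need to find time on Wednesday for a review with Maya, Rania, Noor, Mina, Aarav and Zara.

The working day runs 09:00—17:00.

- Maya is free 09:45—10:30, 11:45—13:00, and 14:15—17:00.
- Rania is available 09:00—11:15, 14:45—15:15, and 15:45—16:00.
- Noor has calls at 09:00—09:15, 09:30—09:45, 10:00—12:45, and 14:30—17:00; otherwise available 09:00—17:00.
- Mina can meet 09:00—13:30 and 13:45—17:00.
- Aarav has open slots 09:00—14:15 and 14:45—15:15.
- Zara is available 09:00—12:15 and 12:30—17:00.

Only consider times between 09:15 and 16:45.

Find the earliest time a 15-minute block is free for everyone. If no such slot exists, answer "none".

Noor free within 09:00–17:00: 09:15–09:30, 09:45–10:00, 12:45–14:30.
Maya ∩ Rania: 09:45–10:30, 14:45–15:15, 15:45–16:00.
Maya ∩ Rania ∩ Noor: 09:45–10:00.
Maya ∩ Rania ∩ Noor ∩ Mina: 09:45–10:00.
Maya ∩ Rania ∩ Noor ∩ Mina ∩ Aarav: 09:45–10:00.
Maya ∩ Rania ∩ Noor ∩ Mina ∩ Aarav ∩ Zara: 09:45–10:00.
Restricted to 09:15–16:45: 09:45–10:00.
Windows ≥ 15 min: 09:45–10:00.
Earliest such window starts at 09:45.

09:45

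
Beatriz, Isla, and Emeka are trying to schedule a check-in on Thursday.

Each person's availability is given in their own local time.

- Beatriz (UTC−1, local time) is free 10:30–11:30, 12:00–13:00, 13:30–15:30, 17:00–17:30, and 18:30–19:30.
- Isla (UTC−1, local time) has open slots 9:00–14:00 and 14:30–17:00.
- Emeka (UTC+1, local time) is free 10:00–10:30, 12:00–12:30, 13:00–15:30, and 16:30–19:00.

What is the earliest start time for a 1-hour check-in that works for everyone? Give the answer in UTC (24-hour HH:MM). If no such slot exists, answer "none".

13:00

Beatriz → UTC: 11:30–12:30, 13:00–14:00, 14:30–16:30, 18:00–18:30, 19:30–20:30.
Isla → UTC: 10:00–15:00, 15:30–18:00.
Emeka → UTC: 09:00–09:30, 11:00–11:30, 12:00–14:30, 15:30–18:00.
Beatriz ∩ Isla: 11:30–12:30, 13:00–14:00, 14:30–15:00, 15:30–16:30.
Beatriz ∩ Isla ∩ Emeka: 12:00–12:30, 13:00–14:00, 15:30–16:30.
Windows ≥ 60 min: 13:00–14:00, 15:30–16:30.
Earliest such window starts at 13:00.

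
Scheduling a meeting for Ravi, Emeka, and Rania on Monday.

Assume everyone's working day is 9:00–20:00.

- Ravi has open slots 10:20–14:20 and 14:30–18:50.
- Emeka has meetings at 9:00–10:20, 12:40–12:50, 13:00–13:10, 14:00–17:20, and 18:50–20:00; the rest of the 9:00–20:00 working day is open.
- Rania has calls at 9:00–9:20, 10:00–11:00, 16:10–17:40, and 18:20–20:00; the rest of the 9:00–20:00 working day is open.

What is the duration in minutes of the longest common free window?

Emeka free within 09:00–20:00: 10:20–12:40, 12:50–13:00, 13:10–14:00, 17:20–18:50.
Rania free within 09:00–20:00: 09:20–10:00, 11:00–16:10, 17:40–18:20.
Ravi ∩ Emeka: 10:20–12:40, 12:50–13:00, 13:10–14:00, 17:20–18:50.
Ravi ∩ Emeka ∩ Rania: 11:00–12:40, 12:50–13:00, 13:10–14:00, 17:40–18:20.
Common window lengths: 100, 10, 50, 40 min; longest is 100.

100 minutes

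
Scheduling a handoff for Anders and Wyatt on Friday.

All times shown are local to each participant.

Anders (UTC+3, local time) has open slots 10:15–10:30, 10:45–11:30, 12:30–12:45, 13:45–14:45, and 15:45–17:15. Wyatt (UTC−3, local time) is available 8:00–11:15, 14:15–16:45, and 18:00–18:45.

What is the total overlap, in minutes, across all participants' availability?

135 minutes

Anders → UTC: 07:15–07:30, 07:45–08:30, 09:30–09:45, 10:45–11:45, 12:45–14:15.
Wyatt → UTC: 11:00–14:15, 17:15–19:45, 21:00–21:45.
Anders ∩ Wyatt: 11:00–11:45, 12:45–14:15.
Total common minutes: 45 + 90 = 135.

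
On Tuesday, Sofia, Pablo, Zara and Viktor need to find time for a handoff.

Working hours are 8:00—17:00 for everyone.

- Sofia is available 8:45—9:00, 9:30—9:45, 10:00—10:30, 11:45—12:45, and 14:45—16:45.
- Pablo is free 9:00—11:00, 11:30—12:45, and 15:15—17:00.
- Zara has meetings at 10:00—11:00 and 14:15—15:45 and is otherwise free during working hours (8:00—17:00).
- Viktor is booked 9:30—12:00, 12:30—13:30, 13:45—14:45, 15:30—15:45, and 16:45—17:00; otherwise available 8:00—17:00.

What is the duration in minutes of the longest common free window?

Zara free within 08:00–17:00: 08:00–10:00, 11:00–14:15, 15:45–17:00.
Viktor free within 08:00–17:00: 08:00–09:30, 12:00–12:30, 13:30–13:45, 14:45–15:30, 15:45–16:45.
Sofia ∩ Pablo: 09:30–09:45, 10:00–10:30, 11:45–12:45, 15:15–16:45.
Sofia ∩ Pablo ∩ Zara: 09:30–09:45, 11:45–12:45, 15:45–16:45.
Sofia ∩ Pablo ∩ Zara ∩ Viktor: 12:00–12:30, 15:45–16:45.
Common window lengths: 30, 60 min; longest is 60.

60 minutes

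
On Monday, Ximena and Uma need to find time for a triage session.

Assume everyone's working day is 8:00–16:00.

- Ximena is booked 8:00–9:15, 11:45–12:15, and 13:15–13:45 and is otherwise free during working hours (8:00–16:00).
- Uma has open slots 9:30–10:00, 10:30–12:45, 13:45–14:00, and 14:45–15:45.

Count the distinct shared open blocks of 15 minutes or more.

Ximena free within 08:00–16:00: 09:15–11:45, 12:15–13:15, 13:45–16:00.
Ximena ∩ Uma: 09:30–10:00, 10:30–11:45, 12:15–12:45, 13:45–14:00, 14:45–15:45.
Windows ≥ 15 min: 09:30–10:00, 10:30–11:45, 12:15–12:45, 13:45–14:00, 14:45–15:45.
That's 5 windows.

5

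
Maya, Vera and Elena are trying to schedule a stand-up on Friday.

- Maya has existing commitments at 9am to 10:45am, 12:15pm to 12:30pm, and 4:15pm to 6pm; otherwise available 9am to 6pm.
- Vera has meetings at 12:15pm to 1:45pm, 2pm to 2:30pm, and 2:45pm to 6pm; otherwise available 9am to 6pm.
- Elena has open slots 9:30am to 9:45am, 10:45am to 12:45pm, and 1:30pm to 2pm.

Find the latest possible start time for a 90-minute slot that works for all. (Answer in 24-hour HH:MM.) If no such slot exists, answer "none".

10:45

Maya free within 09:00–18:00: 10:45–12:15, 12:30–16:15.
Vera free within 09:00–18:00: 09:00–12:15, 13:45–14:00, 14:30–14:45.
Maya ∩ Vera: 10:45–12:15, 13:45–14:00, 14:30–14:45.
Maya ∩ Vera ∩ Elena: 10:45–12:15, 13:45–14:00.
Windows ≥ 90 min: 10:45–12:15.
Latest start in the last window 10:45–12:15 is 12:15 − 90 min = 10:45.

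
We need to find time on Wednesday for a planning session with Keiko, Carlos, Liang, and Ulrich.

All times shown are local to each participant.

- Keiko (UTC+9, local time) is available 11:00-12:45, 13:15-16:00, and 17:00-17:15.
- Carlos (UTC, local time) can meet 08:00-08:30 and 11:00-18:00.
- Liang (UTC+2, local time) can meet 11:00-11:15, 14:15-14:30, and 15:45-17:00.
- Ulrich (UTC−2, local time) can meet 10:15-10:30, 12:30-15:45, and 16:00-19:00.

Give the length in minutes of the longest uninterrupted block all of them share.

Keiko → UTC: 02:00–03:45, 04:15–07:00, 08:00–08:15.
Carlos → UTC: 08:00–08:30, 11:00–18:00.
Liang → UTC: 09:00–09:15, 12:15–12:30, 13:45–15:00.
Ulrich → UTC: 12:15–12:30, 14:30–17:45, 18:00–21:00.
Keiko ∩ Carlos: 08:00–08:15.
Keiko ∩ Carlos ∩ Liang: (none).
Keiko ∩ Carlos ∩ Liang ∩ Ulrich: (none).
No common window.

0 minutes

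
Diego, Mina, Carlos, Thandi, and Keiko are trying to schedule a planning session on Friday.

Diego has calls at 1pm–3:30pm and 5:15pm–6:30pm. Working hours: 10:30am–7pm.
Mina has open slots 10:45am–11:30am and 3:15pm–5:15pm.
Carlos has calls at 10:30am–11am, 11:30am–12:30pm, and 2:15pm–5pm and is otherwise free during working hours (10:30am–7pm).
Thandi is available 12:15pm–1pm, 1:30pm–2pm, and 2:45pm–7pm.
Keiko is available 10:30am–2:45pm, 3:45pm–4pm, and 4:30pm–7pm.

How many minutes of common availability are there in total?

Diego free within 10:30–19:00: 10:30–13:00, 15:30–17:15, 18:30–19:00.
Carlos free within 10:30–19:00: 11:00–11:30, 12:30–14:15, 17:00–19:00.
Diego ∩ Mina: 10:45–11:30, 15:30–17:15.
Diego ∩ Mina ∩ Carlos: 11:00–11:30, 17:00–17:15.
Diego ∩ Mina ∩ Carlos ∩ Thandi: 17:00–17:15.
Diego ∩ Mina ∩ Carlos ∩ Thandi ∩ Keiko: 17:00–17:15.
Total common minutes: 15.

15 minutes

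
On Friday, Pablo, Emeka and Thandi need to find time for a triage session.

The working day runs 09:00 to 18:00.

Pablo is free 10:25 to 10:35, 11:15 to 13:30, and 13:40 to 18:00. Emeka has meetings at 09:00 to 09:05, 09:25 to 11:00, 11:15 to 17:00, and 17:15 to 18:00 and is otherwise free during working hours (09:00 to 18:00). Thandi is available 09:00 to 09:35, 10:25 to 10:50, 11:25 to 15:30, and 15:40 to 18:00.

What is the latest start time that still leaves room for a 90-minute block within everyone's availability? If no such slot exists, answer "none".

Emeka free within 09:00–18:00: 09:05–09:25, 11:00–11:15, 17:00–17:15.
Pablo ∩ Emeka: 17:00–17:15.
Pablo ∩ Emeka ∩ Thandi: 17:00–17:15.
Windows ≥ 90 min: (none).

none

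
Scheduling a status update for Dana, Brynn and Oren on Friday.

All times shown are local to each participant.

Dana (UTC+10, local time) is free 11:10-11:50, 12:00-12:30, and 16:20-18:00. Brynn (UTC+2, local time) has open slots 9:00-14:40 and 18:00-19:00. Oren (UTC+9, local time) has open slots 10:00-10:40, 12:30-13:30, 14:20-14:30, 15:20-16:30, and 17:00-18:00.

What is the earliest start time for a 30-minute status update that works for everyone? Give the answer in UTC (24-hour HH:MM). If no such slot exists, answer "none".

07:00

Dana → UTC: 01:10–01:50, 02:00–02:30, 06:20–08:00.
Brynn → UTC: 07:00–12:40, 16:00–17:00.
Oren → UTC: 01:00–01:40, 03:30–04:30, 05:20–05:30, 06:20–07:30, 08:00–09:00.
Dana ∩ Brynn: 07:00–08:00.
Dana ∩ Brynn ∩ Oren: 07:00–07:30.
Windows ≥ 30 min: 07:00–07:30.
Earliest such window starts at 07:00.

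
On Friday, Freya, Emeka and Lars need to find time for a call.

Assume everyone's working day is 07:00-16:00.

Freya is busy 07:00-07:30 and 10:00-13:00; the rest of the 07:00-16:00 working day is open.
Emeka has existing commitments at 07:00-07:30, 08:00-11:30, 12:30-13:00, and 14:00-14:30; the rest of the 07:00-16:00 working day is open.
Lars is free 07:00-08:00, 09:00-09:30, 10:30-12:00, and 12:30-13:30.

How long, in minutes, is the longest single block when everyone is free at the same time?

Freya free within 07:00–16:00: 07:30–10:00, 13:00–16:00.
Emeka free within 07:00–16:00: 07:30–08:00, 11:30–12:30, 13:00–14:00, 14:30–16:00.
Freya ∩ Emeka: 07:30–08:00, 13:00–14:00, 14:30–16:00.
Freya ∩ Emeka ∩ Lars: 07:30–08:00, 13:00–13:30.
Common window lengths: 30, 30 min; longest is 30.

30 minutes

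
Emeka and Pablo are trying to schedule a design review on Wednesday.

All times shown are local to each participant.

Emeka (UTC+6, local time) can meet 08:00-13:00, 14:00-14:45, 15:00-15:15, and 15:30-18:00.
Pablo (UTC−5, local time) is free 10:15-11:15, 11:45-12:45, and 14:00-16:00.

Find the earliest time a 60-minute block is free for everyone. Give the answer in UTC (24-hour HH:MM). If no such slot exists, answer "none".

none

Emeka → UTC: 02:00–07:00, 08:00–08:45, 09:00–09:15, 09:30–12:00.
Pablo → UTC: 15:15–16:15, 16:45–17:45, 19:00–21:00.
Emeka ∩ Pablo: (none).
Windows ≥ 60 min: (none).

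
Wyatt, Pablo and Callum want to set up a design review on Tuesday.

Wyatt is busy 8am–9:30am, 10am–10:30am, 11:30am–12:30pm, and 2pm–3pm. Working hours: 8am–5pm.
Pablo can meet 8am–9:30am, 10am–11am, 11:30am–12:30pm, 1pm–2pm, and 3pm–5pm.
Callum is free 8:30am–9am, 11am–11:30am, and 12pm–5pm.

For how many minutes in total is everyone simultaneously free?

Wyatt free within 08:00–17:00: 09:30–10:00, 10:30–11:30, 12:30–14:00, 15:00–17:00.
Wyatt ∩ Pablo: 10:30–11:00, 13:00–14:00, 15:00–17:00.
Wyatt ∩ Pablo ∩ Callum: 13:00–14:00, 15:00–17:00.
Total common minutes: 60 + 120 = 180.

180 minutes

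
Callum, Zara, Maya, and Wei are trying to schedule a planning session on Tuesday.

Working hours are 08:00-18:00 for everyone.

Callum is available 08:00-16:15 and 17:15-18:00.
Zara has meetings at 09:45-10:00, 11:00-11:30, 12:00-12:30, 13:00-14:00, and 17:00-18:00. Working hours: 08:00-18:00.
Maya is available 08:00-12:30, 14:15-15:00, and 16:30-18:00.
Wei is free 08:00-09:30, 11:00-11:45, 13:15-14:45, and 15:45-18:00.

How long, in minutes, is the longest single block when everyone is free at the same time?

90 minutes

Zara free within 08:00–18:00: 08:00–09:45, 10:00–11:00, 11:30–12:00, 12:30–13:00, 14:00–17:00.
Callum ∩ Zara: 08:00–09:45, 10:00–11:00, 11:30–12:00, 12:30–13:00, 14:00–16:15.
Callum ∩ Zara ∩ Maya: 08:00–09:45, 10:00–11:00, 11:30–12:00, 14:15–15:00.
Callum ∩ Zara ∩ Maya ∩ Wei: 08:00–09:30, 11:30–11:45, 14:15–14:45.
Common window lengths: 90, 15, 30 min; longest is 90.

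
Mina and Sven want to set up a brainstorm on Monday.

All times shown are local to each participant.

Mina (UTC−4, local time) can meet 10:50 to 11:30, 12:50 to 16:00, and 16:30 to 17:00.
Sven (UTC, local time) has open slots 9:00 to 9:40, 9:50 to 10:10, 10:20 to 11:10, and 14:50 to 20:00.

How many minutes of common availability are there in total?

Mina → UTC: 14:50–15:30, 16:50–20:00, 20:30–21:00.
Sven → UTC: 09:00–09:40, 09:50–10:10, 10:20–11:10, 14:50–20:00.
Mina ∩ Sven: 14:50–15:30, 16:50–20:00.
Total common minutes: 40 + 190 = 230.

230 minutes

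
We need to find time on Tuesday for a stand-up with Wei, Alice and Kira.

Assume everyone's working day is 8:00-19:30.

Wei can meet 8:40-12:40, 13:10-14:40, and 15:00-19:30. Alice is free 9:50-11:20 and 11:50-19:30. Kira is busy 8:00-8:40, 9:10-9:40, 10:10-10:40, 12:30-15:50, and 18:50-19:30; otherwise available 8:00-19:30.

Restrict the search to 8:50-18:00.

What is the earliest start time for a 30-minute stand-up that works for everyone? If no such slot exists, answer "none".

10:40

Kira free within 08:00–19:30: 08:40–09:10, 09:40–10:10, 10:40–12:30, 15:50–18:50.
Wei ∩ Alice: 09:50–11:20, 11:50–12:40, 13:10–14:40, 15:00–19:30.
Wei ∩ Alice ∩ Kira: 09:50–10:10, 10:40–11:20, 11:50–12:30, 15:50–18:50.
Restricted to 08:50–18:00: 09:50–10:10, 10:40–11:20, 11:50–12:30, 15:50–18:00.
Windows ≥ 30 min: 10:40–11:20, 11:50–12:30, 15:50–18:00.
Earliest such window starts at 10:40.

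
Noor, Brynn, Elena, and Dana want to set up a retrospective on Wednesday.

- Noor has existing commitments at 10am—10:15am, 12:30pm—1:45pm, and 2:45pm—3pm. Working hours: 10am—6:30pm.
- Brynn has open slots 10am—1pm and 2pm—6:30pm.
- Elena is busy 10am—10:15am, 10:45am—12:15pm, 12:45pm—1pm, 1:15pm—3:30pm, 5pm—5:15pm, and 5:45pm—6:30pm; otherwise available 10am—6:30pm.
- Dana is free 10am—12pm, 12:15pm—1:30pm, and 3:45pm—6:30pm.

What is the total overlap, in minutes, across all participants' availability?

150 minutes

Noor free within 10:00–18:30: 10:15–12:30, 13:45–14:45, 15:00–18:30.
Elena free within 10:00–18:30: 10:15–10:45, 12:15–12:45, 13:00–13:15, 15:30–17:00, 17:15–17:45.
Noor ∩ Brynn: 10:15–12:30, 14:00–14:45, 15:00–18:30.
Noor ∩ Brynn ∩ Elena: 10:15–10:45, 12:15–12:30, 15:30–17:00, 17:15–17:45.
Noor ∩ Brynn ∩ Elena ∩ Dana: 10:15–10:45, 12:15–12:30, 15:45–17:00, 17:15–17:45.
Total common minutes: 30 + 15 + 75 + 30 = 150.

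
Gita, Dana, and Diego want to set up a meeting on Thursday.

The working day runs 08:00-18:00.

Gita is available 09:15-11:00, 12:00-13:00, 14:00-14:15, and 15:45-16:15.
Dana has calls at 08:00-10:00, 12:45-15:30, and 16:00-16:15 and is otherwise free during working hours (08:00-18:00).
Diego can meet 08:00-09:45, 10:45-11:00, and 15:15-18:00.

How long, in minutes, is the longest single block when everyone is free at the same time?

Dana free within 08:00–18:00: 10:00–12:45, 15:30–16:00, 16:15–18:00.
Gita ∩ Dana: 10:00–11:00, 12:00–12:45, 15:45–16:00.
Gita ∩ Dana ∩ Diego: 10:45–11:00, 15:45–16:00.
Common window lengths: 15, 15 min; longest is 15.

15 minutes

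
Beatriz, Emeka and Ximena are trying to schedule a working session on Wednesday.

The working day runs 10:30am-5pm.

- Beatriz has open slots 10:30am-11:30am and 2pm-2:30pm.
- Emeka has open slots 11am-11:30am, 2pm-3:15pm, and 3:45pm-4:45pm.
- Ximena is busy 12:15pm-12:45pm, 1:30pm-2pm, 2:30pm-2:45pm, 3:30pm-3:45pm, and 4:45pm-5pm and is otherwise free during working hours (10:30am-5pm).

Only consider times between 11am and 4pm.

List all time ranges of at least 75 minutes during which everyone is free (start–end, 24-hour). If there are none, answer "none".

none

Ximena free within 10:30–17:00: 10:30–12:15, 12:45–13:30, 14:00–14:30, 14:45–15:30, 15:45–16:45.
Beatriz ∩ Emeka: 11:00–11:30, 14:00–14:30.
Beatriz ∩ Emeka ∩ Ximena: 11:00–11:30, 14:00–14:30.
Restricted to 11:00–16:00: 11:00–11:30, 14:00–14:30.
Windows ≥ 75 min: (none).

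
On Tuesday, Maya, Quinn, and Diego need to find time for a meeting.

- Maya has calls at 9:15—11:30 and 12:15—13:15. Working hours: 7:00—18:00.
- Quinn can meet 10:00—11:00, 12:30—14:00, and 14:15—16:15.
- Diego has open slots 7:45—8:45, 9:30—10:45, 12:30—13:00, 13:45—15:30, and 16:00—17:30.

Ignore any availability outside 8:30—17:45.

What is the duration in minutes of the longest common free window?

Maya free within 07:00–18:00: 07:00–09:15, 11:30–12:15, 13:15–18:00.
Maya ∩ Quinn: 13:15–14:00, 14:15–16:15.
Maya ∩ Quinn ∩ Diego: 13:45–14:00, 14:15–15:30, 16:00–16:15.
Restricted to 08:30–17:45: 13:45–14:00, 14:15–15:30, 16:00–16:15.
Common window lengths: 15, 75, 15 min; longest is 75.

75 minutes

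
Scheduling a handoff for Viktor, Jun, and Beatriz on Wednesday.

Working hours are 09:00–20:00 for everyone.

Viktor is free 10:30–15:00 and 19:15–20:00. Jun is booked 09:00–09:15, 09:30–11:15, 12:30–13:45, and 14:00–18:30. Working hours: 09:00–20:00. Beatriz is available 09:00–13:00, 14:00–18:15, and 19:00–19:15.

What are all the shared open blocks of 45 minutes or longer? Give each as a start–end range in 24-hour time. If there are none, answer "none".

Jun free within 09:00–20:00: 09:15–09:30, 11:15–12:30, 13:45–14:00, 18:30–20:00.
Viktor ∩ Jun: 11:15–12:30, 13:45–14:00, 19:15–20:00.
Viktor ∩ Jun ∩ Beatriz: 11:15–12:30.
Windows ≥ 45 min: 11:15–12:30.

11:15–12:30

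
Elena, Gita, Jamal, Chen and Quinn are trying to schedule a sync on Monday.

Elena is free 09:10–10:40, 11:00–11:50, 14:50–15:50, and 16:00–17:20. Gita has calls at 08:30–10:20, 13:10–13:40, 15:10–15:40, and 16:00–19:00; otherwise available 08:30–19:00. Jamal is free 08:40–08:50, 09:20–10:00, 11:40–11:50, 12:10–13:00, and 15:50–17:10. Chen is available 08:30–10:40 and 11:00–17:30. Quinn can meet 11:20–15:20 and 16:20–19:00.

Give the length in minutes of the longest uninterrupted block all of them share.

10 minutes

Gita free within 08:30–19:00: 10:20–13:10, 13:40–15:10, 15:40–16:00.
Elena ∩ Gita: 10:20–10:40, 11:00–11:50, 14:50–15:10, 15:40–15:50.
Elena ∩ Gita ∩ Jamal: 11:40–11:50.
Elena ∩ Gita ∩ Jamal ∩ Chen: 11:40–11:50.
Elena ∩ Gita ∩ Jamal ∩ Chen ∩ Quinn: 11:40–11:50.
Single common window of 10 minutes.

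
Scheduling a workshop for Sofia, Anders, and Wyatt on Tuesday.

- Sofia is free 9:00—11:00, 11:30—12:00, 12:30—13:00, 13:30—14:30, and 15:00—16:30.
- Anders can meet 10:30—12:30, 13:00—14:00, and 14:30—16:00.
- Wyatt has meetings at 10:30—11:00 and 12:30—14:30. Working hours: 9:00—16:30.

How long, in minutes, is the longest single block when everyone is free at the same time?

60 minutes

Wyatt free within 09:00–16:30: 09:00–10:30, 11:00–12:30, 14:30–16:30.
Sofia ∩ Anders: 10:30–11:00, 11:30–12:00, 13:30–14:00, 15:00–16:00.
Sofia ∩ Anders ∩ Wyatt: 11:30–12:00, 15:00–16:00.
Common window lengths: 30, 60 min; longest is 60.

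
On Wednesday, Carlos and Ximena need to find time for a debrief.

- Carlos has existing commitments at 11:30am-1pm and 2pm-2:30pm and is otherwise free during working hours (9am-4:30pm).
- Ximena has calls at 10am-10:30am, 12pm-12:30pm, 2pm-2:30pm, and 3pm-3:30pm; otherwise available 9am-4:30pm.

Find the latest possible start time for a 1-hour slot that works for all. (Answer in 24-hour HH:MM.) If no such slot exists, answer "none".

Carlos free within 09:00–16:30: 09:00–11:30, 13:00–14:00, 14:30–16:30.
Ximena free within 09:00–16:30: 09:00–10:00, 10:30–12:00, 12:30–14:00, 14:30–15:00, 15:30–16:30.
Carlos ∩ Ximena: 09:00–10:00, 10:30–11:30, 13:00–14:00, 14:30–15:00, 15:30–16:30.
Windows ≥ 60 min: 09:00–10:00, 10:30–11:30, 13:00–14:00, 15:30–16:30.
Latest start in the last window 15:30–16:30 is 16:30 − 60 min = 15:30.

15:30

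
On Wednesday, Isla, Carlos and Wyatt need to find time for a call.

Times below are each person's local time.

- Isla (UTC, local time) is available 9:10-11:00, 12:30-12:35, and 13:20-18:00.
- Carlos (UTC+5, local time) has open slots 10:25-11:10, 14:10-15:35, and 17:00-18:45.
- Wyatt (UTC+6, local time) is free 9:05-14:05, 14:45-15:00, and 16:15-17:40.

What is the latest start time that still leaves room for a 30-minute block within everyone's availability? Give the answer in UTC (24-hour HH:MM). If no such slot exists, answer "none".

Isla → UTC: 09:10–11:00, 12:30–12:35, 13:20–18:00.
Carlos → UTC: 05:25–06:10, 09:10–10:35, 12:00–13:45.
Wyatt → UTC: 03:05–08:05, 08:45–09:00, 10:15–11:40.
Isla ∩ Carlos: 09:10–10:35, 12:30–12:35, 13:20–13:45.
Isla ∩ Carlos ∩ Wyatt: 10:15–10:35.
Windows ≥ 30 min: (none).

none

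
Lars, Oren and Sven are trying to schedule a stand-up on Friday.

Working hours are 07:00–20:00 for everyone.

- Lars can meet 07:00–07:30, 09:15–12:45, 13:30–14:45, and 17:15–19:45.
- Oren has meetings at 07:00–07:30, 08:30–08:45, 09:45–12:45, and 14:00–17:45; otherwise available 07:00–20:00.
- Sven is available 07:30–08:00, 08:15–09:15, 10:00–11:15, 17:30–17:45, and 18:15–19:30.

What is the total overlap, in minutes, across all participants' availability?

Oren free within 07:00–20:00: 07:30–08:30, 08:45–09:45, 12:45–14:00, 17:45–20:00.
Lars ∩ Oren: 09:15–09:45, 13:30–14:00, 17:45–19:45.
Lars ∩ Oren ∩ Sven: 18:15–19:30.
Total common minutes: 75.

75 minutes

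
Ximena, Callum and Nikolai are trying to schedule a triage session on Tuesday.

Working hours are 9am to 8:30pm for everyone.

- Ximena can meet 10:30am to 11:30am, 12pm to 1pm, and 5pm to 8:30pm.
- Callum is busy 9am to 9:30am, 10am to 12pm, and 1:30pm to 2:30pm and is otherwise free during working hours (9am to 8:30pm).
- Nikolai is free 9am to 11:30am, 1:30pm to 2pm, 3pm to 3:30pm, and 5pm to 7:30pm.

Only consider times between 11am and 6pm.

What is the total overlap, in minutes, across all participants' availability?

60 minutes

Callum free within 09:00–20:30: 09:30–10:00, 12:00–13:30, 14:30–20:30.
Ximena ∩ Callum: 12:00–13:00, 17:00–20:30.
Ximena ∩ Callum ∩ Nikolai: 17:00–19:30.
Restricted to 11:00–18:00: 17:00–18:00.
Total common minutes: 60.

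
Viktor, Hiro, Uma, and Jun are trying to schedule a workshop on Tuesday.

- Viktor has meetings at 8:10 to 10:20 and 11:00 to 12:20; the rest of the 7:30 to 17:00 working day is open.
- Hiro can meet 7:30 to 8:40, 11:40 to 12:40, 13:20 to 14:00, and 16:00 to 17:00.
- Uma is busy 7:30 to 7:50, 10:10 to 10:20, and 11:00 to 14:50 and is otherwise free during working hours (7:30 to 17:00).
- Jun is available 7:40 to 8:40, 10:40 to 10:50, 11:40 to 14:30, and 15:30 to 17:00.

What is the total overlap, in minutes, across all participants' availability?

Viktor free within 07:30–17:00: 07:30–08:10, 10:20–11:00, 12:20–17:00.
Uma free within 07:30–17:00: 07:50–10:10, 10:20–11:00, 14:50–17:00.
Viktor ∩ Hiro: 07:30–08:10, 12:20–12:40, 13:20–14:00, 16:00–17:00.
Viktor ∩ Hiro ∩ Uma: 07:50–08:10, 16:00–17:00.
Viktor ∩ Hiro ∩ Uma ∩ Jun: 07:50–08:10, 16:00–17:00.
Total common minutes: 20 + 60 = 80.

80 minutes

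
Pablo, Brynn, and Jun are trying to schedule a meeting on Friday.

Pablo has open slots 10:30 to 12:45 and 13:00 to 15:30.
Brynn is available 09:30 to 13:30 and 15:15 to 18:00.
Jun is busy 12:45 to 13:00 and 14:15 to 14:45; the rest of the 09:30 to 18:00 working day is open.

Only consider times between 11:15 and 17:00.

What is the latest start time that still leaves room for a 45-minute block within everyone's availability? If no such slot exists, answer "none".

Jun free within 09:30–18:00: 09:30–12:45, 13:00–14:15, 14:45–18:00.
Pablo ∩ Brynn: 10:30–12:45, 13:00–13:30, 15:15–15:30.
Pablo ∩ Brynn ∩ Jun: 10:30–12:45, 13:00–13:30, 15:15–15:30.
Restricted to 11:15–17:00: 11:15–12:45, 13:00–13:30, 15:15–15:30.
Windows ≥ 45 min: 11:15–12:45.
Latest start in the last window 11:15–12:45 is 12:45 − 45 min = 12:00.

12:00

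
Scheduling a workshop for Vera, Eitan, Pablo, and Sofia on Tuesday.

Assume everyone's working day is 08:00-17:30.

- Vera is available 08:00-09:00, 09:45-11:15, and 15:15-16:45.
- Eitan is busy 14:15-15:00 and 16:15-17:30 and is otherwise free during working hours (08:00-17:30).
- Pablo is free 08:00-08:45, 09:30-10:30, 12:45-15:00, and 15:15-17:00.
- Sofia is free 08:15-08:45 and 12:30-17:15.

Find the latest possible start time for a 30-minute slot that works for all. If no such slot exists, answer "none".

15:45

Eitan free within 08:00–17:30: 08:00–14:15, 15:00–16:15.
Vera ∩ Eitan: 08:00–09:00, 09:45–11:15, 15:15–16:15.
Vera ∩ Eitan ∩ Pablo: 08:00–08:45, 09:45–10:30, 15:15–16:15.
Vera ∩ Eitan ∩ Pablo ∩ Sofia: 08:15–08:45, 15:15–16:15.
Windows ≥ 30 min: 08:15–08:45, 15:15–16:15.
Latest start in the last window 15:15–16:15 is 16:15 − 30 min = 15:45.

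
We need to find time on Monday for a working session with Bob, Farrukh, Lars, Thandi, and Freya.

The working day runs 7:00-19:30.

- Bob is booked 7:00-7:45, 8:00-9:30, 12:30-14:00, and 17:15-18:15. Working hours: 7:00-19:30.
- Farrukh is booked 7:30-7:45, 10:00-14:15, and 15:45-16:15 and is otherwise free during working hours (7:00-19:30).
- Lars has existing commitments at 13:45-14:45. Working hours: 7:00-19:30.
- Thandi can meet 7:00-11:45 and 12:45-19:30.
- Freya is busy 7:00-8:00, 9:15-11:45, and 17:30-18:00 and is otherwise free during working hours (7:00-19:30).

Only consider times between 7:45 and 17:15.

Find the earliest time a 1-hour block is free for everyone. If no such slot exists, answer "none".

14:45

Bob free within 07:00–19:30: 07:45–08:00, 09:30–12:30, 14:00–17:15, 18:15–19:30.
Farrukh free within 07:00–19:30: 07:00–07:30, 07:45–10:00, 14:15–15:45, 16:15–19:30.
Lars free within 07:00–19:30: 07:00–13:45, 14:45–19:30.
Freya free within 07:00–19:30: 08:00–09:15, 11:45–17:30, 18:00–19:30.
Bob ∩ Farrukh: 07:45–08:00, 09:30–10:00, 14:15–15:45, 16:15–17:15, 18:15–19:30.
Bob ∩ Farrukh ∩ Lars: 07:45–08:00, 09:30–10:00, 14:45–15:45, 16:15–17:15, 18:15–19:30.
Bob ∩ Farrukh ∩ Lars ∩ Thandi: 07:45–08:00, 09:30–10:00, 14:45–15:45, 16:15–17:15, 18:15–19:30.
Bob ∩ Farrukh ∩ Lars ∩ Thandi ∩ Freya: 14:45–15:45, 16:15–17:15, 18:15–19:30.
Restricted to 07:45–17:15: 14:45–15:45, 16:15–17:15.
Windows ≥ 60 min: 14:45–15:45, 16:15–17:15.
Earliest such window starts at 14:45.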